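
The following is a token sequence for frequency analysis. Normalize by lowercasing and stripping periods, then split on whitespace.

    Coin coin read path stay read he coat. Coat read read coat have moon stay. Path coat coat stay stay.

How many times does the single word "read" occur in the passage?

Scanning the 20 tokens for "read":
  position 3: read
  position 6: read
  position 10: read
  position 11: read

4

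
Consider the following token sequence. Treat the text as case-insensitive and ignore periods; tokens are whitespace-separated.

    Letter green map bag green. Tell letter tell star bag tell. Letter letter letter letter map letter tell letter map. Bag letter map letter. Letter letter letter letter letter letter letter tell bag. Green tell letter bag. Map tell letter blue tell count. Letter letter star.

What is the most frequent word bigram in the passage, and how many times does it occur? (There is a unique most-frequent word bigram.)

"letter letter", 11 times

Bigram frequencies (highest first):
  letter letter: 11
  tell letter: 5
  letter tell: 3
  letter map: 3
  map bag: 2
  bag green: 2
  … (17 more, each ≤ 2)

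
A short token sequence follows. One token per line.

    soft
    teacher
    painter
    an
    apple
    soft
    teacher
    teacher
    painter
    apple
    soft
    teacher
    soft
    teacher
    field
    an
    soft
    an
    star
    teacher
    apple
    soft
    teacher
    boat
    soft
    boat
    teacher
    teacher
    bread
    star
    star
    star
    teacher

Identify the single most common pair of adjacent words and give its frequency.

Bigram frequencies (highest first):
  soft teacher: 5
  apple soft: 3
  teacher painter: 2
  teacher teacher: 2
  star teacher: 2
  star star: 2
  … (16 more, each ≤ 1)

"soft teacher", 5 times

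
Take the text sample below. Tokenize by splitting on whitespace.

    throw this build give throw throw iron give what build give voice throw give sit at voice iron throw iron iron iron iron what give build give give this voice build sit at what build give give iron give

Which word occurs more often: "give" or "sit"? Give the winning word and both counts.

"give": 10 occurrences
"sit": 2 occurrences

"give" (10 vs 2)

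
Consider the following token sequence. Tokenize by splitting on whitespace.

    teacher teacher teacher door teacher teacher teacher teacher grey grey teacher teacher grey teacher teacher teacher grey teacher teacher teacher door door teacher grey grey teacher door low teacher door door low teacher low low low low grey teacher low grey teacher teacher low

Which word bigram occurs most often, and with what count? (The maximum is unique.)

"teacher teacher", 11 times

Bigram frequencies (highest first):
  teacher teacher: 11
  grey teacher: 6
  teacher door: 4
  teacher grey: 4
  teacher low: 3
  low low: 3
  … (6 more, each ≤ 2)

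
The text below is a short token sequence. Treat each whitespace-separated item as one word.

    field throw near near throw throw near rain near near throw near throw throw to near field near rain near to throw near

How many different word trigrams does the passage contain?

23 tokens → 21 trigram windows in total.
Repeated trigrams (each contributes count−1 duplicates):
  near near throw: 2
  near rain near: 2
  near throw throw: 2
3 duplicate windows → 21 − 3 = 18 distinct.

18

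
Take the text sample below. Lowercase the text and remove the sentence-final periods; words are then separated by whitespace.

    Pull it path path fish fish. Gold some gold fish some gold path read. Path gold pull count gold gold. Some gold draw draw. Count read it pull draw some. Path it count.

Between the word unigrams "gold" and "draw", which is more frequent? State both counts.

"gold": 7 occurrences
"draw": 3 occurrences

"gold" (7 vs 3)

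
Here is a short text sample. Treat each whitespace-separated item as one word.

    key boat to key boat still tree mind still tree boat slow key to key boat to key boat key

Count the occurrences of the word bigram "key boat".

4

Scanning the 19 overlapping bigram windows for "key boat":
  position 1–2: key boat
  position 4–5: key boat
  position 15–16: key boat
  position 18–19: key boat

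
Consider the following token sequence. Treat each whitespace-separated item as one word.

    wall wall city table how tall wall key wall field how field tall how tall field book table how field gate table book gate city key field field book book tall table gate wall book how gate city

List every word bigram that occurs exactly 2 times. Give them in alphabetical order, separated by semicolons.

field book; gate city; how field; how tall; table how

Bigram counts meeting the condition (exactly 2 times):
  field book: 2
  gate city: 2
  how field: 2
  how tall: 2
  table how: 2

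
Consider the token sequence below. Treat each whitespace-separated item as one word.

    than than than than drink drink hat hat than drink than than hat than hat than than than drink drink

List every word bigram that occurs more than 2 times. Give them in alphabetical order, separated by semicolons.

hat than; than drink; than than

Bigram counts meeting the condition (more than 2 times):
  hat than: 3
  than drink: 3
  than than: 6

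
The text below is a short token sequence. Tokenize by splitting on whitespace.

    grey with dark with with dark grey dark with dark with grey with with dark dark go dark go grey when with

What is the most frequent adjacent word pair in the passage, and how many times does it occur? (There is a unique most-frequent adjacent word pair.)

"with dark", 4 times

Bigram frequencies (highest first):
  with dark: 4
  dark with: 3
  grey with: 2
  with with: 2
  dark go: 2
  dark grey: 1
  … (7 more, each ≤ 1)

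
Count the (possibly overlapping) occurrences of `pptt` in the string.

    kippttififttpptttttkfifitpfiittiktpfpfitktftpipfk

2

Sliding a length-4 window over the 49 characters (46 positions):
  position 3–6: pptt
  position 13–16: pptt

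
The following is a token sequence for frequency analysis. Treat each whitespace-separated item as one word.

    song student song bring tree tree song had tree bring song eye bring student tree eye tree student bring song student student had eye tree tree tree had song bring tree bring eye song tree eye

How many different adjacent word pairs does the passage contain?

36 tokens → 35 bigram windows in total.
Repeated bigrams (each contributes count−1 duplicates):
  tree tree: 3
  bring song: 2
  bring tree: 2
  eye tree: 2
  song bring: 2
  song student: 2
  tree bring: 2
  tree eye: 2
9 duplicate windows → 35 − 9 = 26 distinct.

26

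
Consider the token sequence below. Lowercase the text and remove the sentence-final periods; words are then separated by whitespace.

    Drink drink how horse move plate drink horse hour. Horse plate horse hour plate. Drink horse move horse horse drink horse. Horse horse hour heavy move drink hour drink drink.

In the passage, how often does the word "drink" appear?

8

Scanning the 30 tokens for "drink":
  position 1: drink
  position 2: drink
  position 7: drink
  position 15: drink
  position 20: drink
  position 27: drink
  position 29: drink
  position 30: drink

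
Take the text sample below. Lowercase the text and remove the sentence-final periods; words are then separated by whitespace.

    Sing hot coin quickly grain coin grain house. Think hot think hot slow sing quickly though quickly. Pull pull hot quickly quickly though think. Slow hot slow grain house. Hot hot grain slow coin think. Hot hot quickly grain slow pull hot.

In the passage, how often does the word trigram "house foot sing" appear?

Scanning the 40 overlapping trigram windows for "house foot sing":
  (none found)

0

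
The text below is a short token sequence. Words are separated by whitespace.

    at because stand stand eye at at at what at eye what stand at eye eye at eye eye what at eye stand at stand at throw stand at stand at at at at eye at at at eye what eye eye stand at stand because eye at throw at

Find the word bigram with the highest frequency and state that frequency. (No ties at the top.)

Bigram frequencies (highest first):
  at at: 7
  at eye: 6
  stand at: 6
  eye at: 4
  eye what: 3
  eye eye: 3
  … (15 more, each ≤ 3)

"at at", 7 times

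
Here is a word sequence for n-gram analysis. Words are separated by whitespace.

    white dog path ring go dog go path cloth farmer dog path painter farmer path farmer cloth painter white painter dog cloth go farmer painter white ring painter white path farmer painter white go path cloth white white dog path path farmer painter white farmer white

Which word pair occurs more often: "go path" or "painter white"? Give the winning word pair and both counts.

"painter white" (5 vs 2)

"go path": 2 occurrences
"painter white": 5 occurrences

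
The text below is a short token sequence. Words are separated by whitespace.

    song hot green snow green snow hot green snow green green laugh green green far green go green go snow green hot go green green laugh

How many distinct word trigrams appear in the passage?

26 tokens → 24 trigram windows in total.
Repeated trigrams (each contributes count−1 duplicates):
  green green laugh: 2
  green snow green: 2
  hot green snow: 2
3 duplicate windows → 24 − 3 = 21 distinct.

21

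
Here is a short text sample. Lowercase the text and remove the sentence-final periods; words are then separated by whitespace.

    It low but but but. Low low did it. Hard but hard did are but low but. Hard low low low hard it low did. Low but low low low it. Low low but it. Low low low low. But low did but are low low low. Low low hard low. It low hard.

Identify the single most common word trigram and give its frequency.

Trigram frequencies (highest first):
  low low low: 7
  but low low: 2
  low low hard: 2
  low but low: 2
  low it low: 2
  it low low: 2
  … (34 more, each ≤ 2)

"low low low", 7 times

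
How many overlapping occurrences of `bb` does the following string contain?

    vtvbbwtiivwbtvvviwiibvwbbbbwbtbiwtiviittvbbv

Sliding a length-2 window over the 44 characters (43 positions):
  position 4–5: bb
  position 24–25: bb
  position 25–26: bb
  position 26–27: bb
  position 42–43: bb

5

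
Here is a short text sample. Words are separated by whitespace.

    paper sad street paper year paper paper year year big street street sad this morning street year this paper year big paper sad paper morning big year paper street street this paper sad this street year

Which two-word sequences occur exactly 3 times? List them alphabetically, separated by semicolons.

Bigram counts meeting the condition (exactly 3 times):
  paper sad: 3
  paper year: 3

paper sad; paper year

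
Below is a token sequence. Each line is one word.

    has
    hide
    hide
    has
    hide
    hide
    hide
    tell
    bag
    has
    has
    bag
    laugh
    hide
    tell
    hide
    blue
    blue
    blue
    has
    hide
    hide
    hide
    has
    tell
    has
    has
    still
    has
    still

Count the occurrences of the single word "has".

Scanning the 30 tokens for "has":
  position 1: has
  position 4: has
  position 10: has
  position 11: has
  position 20: has
  position 24: has
  position 26: has
  position 27: has
  position 29: has

9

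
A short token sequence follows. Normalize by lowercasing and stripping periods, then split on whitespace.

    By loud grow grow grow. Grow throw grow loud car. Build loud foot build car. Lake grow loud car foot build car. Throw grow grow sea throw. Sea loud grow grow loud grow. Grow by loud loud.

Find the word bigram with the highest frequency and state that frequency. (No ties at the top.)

Bigram frequencies (highest first):
  grow grow: 6
  loud grow: 3
  grow loud: 3
  by loud: 2
  throw grow: 2
  loud car: 2
  … (16 more, each ≤ 2)

"grow grow", 6 times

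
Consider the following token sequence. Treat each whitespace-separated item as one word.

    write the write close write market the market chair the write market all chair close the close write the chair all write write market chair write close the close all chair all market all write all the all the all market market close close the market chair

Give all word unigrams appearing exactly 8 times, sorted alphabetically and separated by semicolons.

all; market

Unigram counts meeting the condition (exactly 8 times):
  all: 8
  market: 8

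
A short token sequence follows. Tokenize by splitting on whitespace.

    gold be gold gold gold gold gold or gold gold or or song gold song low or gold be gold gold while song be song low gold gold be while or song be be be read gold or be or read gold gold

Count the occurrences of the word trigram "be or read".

Scanning the 41 overlapping trigram windows for "be or read":
  position 39–41: be or read

1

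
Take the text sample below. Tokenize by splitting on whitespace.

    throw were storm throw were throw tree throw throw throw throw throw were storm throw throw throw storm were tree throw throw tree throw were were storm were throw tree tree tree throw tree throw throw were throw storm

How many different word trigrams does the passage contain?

25

39 tokens → 37 trigram windows in total.
Repeated trigrams (each contributes count−1 duplicates):
  throw throw throw: 4
  throw tree throw: 3
  tree throw throw: 3
  throw throw were: 2
  throw were storm: 2
  throw were throw: 2
  were storm throw: 2
  were throw tree: 2
12 duplicate windows → 37 − 12 = 25 distinct.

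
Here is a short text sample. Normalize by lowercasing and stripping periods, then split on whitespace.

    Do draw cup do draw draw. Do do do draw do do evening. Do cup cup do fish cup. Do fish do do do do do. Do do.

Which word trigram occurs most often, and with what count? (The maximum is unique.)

"do do do", 6 times

Trigram frequencies (highest first):
  do do do: 6
  draw do do: 2
  cup do fish: 2
  do draw cup: 1
  draw cup do: 1
  cup do draw: 1
  … (13 more, each ≤ 1)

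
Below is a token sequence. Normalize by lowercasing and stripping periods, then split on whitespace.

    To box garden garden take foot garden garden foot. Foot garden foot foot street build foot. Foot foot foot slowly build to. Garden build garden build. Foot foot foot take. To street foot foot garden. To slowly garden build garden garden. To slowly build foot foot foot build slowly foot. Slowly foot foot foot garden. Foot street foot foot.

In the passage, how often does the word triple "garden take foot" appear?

1

Scanning the 57 overlapping trigram windows for "garden take foot":
  position 4–6: garden take foot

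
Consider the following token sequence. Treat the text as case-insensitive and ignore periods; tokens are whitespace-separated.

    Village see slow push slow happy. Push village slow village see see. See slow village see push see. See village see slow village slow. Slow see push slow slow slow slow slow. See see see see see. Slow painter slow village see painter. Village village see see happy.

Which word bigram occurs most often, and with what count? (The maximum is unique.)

Bigram frequencies (highest first):
  see see: 8
  village see: 6
  slow slow: 5
  see slow: 4
  slow village: 4
  push slow: 2
  … (15 more, each ≤ 2)

"see see", 8 times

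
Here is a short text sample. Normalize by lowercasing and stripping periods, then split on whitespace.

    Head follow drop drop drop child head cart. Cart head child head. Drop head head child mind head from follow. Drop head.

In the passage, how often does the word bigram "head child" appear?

Scanning the 21 overlapping bigram windows for "head child":
  position 10–11: head child
  position 15–16: head child

2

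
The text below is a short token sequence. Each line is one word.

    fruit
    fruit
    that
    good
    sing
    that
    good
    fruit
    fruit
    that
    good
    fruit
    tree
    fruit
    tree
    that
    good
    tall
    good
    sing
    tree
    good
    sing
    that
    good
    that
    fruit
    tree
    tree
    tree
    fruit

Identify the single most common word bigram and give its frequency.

"that good", 5 times

Bigram frequencies (highest first):
  that good: 5
  good sing: 3
  fruit tree: 3
  fruit fruit: 2
  fruit that: 2
  sing that: 2
  … (10 more, each ≤ 2)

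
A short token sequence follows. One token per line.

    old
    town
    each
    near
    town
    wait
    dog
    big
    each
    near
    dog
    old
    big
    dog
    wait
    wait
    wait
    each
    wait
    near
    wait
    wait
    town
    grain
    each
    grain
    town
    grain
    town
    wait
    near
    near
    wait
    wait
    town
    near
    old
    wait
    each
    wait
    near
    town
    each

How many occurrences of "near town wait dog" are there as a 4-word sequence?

Scanning the 40 overlapping 4-gram windows for "near town wait dog":
  position 4–7: near town wait dog

1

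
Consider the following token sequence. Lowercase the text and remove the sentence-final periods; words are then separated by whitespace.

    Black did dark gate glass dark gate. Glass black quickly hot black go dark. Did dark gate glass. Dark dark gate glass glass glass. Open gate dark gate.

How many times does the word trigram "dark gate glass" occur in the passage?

Scanning the 26 overlapping trigram windows for "dark gate glass":
  position 3–5: dark gate glass
  position 6–8: dark gate glass
  position 16–18: dark gate glass
  position 20–22: dark gate glass

4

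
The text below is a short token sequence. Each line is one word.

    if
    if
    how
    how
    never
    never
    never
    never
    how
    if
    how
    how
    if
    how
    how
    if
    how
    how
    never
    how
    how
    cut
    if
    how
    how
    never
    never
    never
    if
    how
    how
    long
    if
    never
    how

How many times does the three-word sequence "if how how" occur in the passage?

6

Scanning the 33 overlapping trigram windows for "if how how":
  position 2–4: if how how
  position 10–12: if how how
  position 13–15: if how how
  position 16–18: if how how
  position 23–25: if how how
  position 29–31: if how how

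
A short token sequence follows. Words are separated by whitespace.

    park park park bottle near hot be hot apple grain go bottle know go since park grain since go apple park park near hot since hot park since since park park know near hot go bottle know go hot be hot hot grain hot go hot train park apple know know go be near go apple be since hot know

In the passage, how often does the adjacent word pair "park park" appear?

Scanning the 59 overlapping bigram windows for "park park":
  position 1–2: park park
  position 2–3: park park
  position 21–22: park park
  position 30–31: park park

4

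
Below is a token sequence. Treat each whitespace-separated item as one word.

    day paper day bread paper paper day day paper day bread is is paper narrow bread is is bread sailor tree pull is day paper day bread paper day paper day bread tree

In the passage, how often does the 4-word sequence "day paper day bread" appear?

Scanning the 30 overlapping 4-gram windows for "day paper day bread":
  position 1–4: day paper day bread
  position 8–11: day paper day bread
  position 24–27: day paper day bread
  position 29–32: day paper day bread

4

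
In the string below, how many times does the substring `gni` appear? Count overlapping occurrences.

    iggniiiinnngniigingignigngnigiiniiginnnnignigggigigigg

5

Sliding a length-3 window over the 54 characters (52 positions):
  position 3–5: gni
  position 12–14: gni
  position 21–23: gni
  position 26–28: gni
  position 42–44: gni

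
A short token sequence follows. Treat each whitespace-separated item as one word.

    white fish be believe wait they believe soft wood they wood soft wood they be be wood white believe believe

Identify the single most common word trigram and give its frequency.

"soft wood they", 2 times

Trigram frequencies (highest first):
  soft wood they: 2
  white fish be: 1
  fish be believe: 1
  be believe wait: 1
  believe wait they: 1
  wait they believe: 1
  … (11 more, each ≤ 1)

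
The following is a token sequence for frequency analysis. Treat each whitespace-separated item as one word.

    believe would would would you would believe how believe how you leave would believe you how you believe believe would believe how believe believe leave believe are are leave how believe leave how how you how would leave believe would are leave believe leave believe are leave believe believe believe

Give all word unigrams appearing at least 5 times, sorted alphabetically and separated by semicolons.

Unigram counts meeting the condition (at least 5 times):
  believe: 17
  how: 8
  leave: 8
  would: 8
  you: 5

believe; how; leave; would; you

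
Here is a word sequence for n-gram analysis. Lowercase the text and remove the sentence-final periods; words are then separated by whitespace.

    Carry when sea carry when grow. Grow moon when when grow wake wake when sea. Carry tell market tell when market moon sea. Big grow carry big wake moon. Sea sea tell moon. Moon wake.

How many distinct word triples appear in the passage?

32

35 tokens → 33 trigram windows in total.
Repeated trigrams (each contributes count−1 duplicates):
  when sea carry: 2
1 duplicate windows → 33 − 1 = 32 distinct.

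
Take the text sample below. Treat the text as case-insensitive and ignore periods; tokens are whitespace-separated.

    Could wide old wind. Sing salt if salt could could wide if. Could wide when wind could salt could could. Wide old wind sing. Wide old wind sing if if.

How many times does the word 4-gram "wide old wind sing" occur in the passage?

3

Scanning the 27 overlapping 4-gram windows for "wide old wind sing":
  position 2–5: wide old wind sing
  position 21–24: wide old wind sing
  position 25–28: wide old wind sing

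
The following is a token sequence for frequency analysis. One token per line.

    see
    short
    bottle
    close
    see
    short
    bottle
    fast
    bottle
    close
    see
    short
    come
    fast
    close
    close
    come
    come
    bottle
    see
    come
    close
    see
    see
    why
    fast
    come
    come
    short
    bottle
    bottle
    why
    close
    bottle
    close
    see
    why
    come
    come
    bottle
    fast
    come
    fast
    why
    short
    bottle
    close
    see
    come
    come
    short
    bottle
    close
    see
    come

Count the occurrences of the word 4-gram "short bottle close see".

Scanning the 52 overlapping 4-gram windows for "short bottle close see":
  position 2–5: short bottle close see
  position 45–48: short bottle close see
  position 51–54: short bottle close see

3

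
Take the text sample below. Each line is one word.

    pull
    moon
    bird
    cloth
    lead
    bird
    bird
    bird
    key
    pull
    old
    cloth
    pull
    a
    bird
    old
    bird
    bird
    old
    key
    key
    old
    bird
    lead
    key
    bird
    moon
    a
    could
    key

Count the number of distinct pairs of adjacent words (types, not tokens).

30 tokens → 29 bigram windows in total.
Repeated bigrams (each contributes count−1 duplicates):
  bird bird: 3
  bird old: 2
  old bird: 2
4 duplicate windows → 29 − 4 = 25 distinct.

25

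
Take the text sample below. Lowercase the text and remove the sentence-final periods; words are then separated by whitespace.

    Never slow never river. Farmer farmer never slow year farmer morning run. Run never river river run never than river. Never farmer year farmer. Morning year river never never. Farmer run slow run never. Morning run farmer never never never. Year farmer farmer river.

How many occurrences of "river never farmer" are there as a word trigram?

Scanning the 42 overlapping trigram windows for "river never farmer":
  position 20–22: river never farmer

1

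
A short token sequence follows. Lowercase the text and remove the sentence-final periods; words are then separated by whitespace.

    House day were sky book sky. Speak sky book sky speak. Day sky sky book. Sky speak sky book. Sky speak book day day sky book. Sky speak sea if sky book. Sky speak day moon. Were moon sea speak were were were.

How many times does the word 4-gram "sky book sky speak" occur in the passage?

Scanning the 40 overlapping 4-gram windows for "sky book sky speak":
  position 4–7: sky book sky speak
  position 8–11: sky book sky speak
  position 14–17: sky book sky speak
  position 18–21: sky book sky speak
  position 25–28: sky book sky speak
  position 31–34: sky book sky speak

6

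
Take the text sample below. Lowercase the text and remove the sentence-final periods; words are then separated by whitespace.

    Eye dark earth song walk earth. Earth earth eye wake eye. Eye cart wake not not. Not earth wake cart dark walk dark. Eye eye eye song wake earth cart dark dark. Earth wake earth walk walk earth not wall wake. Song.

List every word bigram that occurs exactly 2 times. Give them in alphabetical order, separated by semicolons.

Bigram counts meeting the condition (exactly 2 times):
  cart dark: 2
  dark earth: 2
  earth earth: 2
  earth wake: 2
  not not: 2
  wake earth: 2
  walk earth: 2

cart dark; dark earth; earth earth; earth wake; not not; wake earth; walk earth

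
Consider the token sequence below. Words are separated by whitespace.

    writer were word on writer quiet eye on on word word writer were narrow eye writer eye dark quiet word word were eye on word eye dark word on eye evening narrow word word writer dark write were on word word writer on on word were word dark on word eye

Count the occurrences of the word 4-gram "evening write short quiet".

0

Scanning the 48 overlapping 4-gram windows for "evening write short quiet":
  (none found)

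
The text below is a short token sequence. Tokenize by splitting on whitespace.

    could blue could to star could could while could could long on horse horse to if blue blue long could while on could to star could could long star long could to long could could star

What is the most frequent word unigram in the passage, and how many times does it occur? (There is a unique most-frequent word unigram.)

"could", 13 times

Unigram frequencies (highest first):
  could: 13
  long: 5
  to: 4
  star: 4
  blue: 3
  while: 2
  … (3 more, each ≤ 2)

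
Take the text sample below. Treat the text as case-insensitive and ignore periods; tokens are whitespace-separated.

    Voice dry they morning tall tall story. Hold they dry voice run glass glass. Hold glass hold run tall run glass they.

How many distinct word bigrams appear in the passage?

19

22 tokens → 21 bigram windows in total.
Repeated bigrams (each contributes count−1 duplicates):
  glass hold: 2
  run glass: 2
2 duplicate windows → 21 − 2 = 19 distinct.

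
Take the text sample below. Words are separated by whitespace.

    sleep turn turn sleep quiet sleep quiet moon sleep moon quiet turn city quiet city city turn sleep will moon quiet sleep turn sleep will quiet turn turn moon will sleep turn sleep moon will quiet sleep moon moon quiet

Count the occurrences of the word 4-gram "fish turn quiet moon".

Scanning the 37 overlapping 4-gram windows for "fish turn quiet moon":
  (none found)

0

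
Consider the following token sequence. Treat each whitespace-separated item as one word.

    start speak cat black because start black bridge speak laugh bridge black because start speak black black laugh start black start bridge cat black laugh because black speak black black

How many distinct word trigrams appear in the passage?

26

30 tokens → 28 trigram windows in total.
Repeated trigrams (each contributes count−1 duplicates):
  black because start: 2
  speak black black: 2
2 duplicate windows → 28 − 2 = 26 distinct.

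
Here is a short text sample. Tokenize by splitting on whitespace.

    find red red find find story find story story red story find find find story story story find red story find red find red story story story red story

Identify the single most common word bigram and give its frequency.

Bigram frequencies (highest first):
  story story: 5
  find red: 4
  story find: 4
  red story: 4
  find find: 3
  find story: 3
  … (3 more, each ≤ 2)

"story story", 5 times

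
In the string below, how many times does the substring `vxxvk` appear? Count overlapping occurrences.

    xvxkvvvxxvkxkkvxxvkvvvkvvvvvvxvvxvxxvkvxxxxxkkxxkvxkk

3

Sliding a length-5 window over the 53 characters (49 positions):
  position 7–11: vxxvk
  position 15–19: vxxvk
  position 34–38: vxxvk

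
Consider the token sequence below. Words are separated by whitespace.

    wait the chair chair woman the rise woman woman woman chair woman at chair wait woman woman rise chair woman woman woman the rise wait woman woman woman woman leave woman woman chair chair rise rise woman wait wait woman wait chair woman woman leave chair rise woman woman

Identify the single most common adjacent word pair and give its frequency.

Bigram frequencies (highest first):
  woman woman: 11
  chair woman: 4
  rise woman: 3
  wait woman: 3
  chair chair: 2
  woman the: 2
  … (18 more, each ≤ 2)

"woman woman", 11 times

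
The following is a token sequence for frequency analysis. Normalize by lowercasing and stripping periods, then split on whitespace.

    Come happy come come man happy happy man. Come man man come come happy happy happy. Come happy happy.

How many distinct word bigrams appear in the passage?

9

19 tokens → 18 bigram windows in total.
Repeated bigrams (each contributes count−1 duplicates):
  happy happy: 4
  come happy: 3
  come come: 2
  come man: 2
  happy come: 2
  man come: 2
9 duplicate windows → 18 − 9 = 9 distinct.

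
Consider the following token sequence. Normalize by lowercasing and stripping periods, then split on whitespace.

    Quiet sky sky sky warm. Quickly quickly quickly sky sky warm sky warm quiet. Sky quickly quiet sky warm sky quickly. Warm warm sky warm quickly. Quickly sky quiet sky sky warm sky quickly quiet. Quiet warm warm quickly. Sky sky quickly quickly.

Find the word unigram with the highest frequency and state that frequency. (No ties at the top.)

Unigram frequencies (highest first):
  sky: 16
  quickly: 11
  warm: 10
  quiet: 6

"sky", 16 times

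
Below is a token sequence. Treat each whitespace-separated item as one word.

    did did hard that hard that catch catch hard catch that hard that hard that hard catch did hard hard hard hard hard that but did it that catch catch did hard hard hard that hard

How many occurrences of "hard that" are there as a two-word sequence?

6

Scanning the 35 overlapping bigram windows for "hard that":
  position 3–4: hard that
  position 5–6: hard that
  position 12–13: hard that
  position 14–15: hard that
  position 23–24: hard that
  position 34–35: hard that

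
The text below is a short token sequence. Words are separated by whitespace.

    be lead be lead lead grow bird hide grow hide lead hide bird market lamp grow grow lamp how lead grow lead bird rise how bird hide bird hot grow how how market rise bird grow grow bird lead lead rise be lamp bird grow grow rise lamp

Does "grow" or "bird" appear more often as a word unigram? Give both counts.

"grow" (10 vs 8)

"grow": 10 occurrences
"bird": 8 occurrences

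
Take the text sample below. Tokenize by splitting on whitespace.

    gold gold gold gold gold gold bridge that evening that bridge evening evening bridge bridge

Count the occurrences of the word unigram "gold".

Scanning the 15 tokens for "gold":
  position 1: gold
  position 2: gold
  position 3: gold
  position 4: gold
  position 5: gold
  position 6: gold

6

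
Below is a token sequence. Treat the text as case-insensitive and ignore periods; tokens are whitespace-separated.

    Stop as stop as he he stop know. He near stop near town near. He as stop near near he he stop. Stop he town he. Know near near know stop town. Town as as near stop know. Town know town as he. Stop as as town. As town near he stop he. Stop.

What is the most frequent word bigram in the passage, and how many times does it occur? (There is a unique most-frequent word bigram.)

"he stop", 5 times

Bigram frequencies (highest first):
  he stop: 5
  stop as: 3
  near he: 3
  town as: 3
  as stop: 2
  as he: 2
  … (25 more, each ≤ 2)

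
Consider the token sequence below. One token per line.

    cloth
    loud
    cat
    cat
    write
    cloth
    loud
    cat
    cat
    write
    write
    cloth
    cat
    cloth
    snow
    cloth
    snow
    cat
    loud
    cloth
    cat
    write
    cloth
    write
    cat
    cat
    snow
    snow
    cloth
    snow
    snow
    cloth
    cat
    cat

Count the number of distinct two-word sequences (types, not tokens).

17

34 tokens → 33 bigram windows in total.
Repeated bigrams (each contributes count−1 duplicates):
  cat cat: 4
  cat write: 3
  cloth cat: 3
  cloth snow: 3
  snow cloth: 3
  write cloth: 3
  cloth loud: 2
  loud cat: 2
  … (1 more repeated)
16 duplicate windows → 33 − 16 = 17 distinct.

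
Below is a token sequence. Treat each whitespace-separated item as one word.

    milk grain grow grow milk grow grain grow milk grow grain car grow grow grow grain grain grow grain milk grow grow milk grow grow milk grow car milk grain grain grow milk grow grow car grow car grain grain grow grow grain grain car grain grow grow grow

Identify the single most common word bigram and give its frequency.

Bigram frequencies (highest first):
  grow grow: 9
  grain grow: 6
  milk grow: 6
  grow milk: 5
  grow grain: 5
  grain grain: 4
  … (7 more, each ≤ 3)

"grow grow", 9 times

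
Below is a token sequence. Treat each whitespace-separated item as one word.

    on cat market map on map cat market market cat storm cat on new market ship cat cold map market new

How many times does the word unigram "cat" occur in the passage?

5

Scanning the 21 tokens for "cat":
  position 2: cat
  position 7: cat
  position 10: cat
  position 12: cat
  position 17: cat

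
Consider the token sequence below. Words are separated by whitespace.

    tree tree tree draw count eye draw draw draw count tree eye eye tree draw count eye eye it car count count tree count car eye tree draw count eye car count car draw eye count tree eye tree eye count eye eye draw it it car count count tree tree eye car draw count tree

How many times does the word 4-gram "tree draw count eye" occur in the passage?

3

Scanning the 53 overlapping 4-gram windows for "tree draw count eye":
  position 3–6: tree draw count eye
  position 14–17: tree draw count eye
  position 27–30: tree draw count eye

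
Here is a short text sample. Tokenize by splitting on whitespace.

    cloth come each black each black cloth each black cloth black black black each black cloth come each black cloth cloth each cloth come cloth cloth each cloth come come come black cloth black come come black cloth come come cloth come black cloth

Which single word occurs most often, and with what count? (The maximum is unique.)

Unigram frequencies (highest first):
  cloth: 14
  black: 12
  come: 11
  each: 7

"cloth", 14 times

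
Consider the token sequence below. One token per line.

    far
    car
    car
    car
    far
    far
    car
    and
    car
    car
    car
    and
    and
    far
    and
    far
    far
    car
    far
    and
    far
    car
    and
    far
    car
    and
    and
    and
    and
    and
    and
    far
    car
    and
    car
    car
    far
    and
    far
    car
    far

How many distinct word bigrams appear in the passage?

9

41 tokens → 40 bigram windows in total.
Repeated bigrams (each contributes count−1 duplicates):
  far car: 7
  and and: 6
  and far: 6
  car and: 5
  car car: 5
  car far: 4
  far and: 3
  and car: 2
  … (1 more repeated)
31 duplicate windows → 40 − 31 = 9 distinct.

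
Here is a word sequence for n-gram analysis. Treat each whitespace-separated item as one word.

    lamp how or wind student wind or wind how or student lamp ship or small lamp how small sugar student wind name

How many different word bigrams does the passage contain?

22 tokens → 21 bigram windows in total.
Repeated bigrams (each contributes count−1 duplicates):
  how or: 2
  lamp how: 2
  or wind: 2
  student wind: 2
4 duplicate windows → 21 − 4 = 17 distinct.

17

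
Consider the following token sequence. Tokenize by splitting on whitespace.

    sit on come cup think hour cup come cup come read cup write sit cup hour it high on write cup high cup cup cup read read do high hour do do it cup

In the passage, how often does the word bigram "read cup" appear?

Scanning the 33 overlapping bigram windows for "read cup":
  position 11–12: read cup

1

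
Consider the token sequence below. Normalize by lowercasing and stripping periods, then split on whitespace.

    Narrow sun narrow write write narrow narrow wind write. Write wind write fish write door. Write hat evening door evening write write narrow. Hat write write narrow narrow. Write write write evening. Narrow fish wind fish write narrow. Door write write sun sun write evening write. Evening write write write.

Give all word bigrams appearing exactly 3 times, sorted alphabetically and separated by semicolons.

Bigram counts meeting the condition (exactly 3 times):
  evening write: 3
  write evening: 3

evening write; write evening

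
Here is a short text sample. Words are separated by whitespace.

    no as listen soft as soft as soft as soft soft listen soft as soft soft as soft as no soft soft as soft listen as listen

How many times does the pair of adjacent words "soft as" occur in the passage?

Scanning the 26 overlapping bigram windows for "soft as":
  position 4–5: soft as
  position 6–7: soft as
  position 8–9: soft as
  position 13–14: soft as
  position 16–17: soft as
  position 18–19: soft as
  position 22–23: soft as

7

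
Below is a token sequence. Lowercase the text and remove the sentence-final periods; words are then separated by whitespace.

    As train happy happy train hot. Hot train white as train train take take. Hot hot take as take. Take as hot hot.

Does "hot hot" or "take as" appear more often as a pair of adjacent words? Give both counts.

"hot hot": 3 occurrences
"take as": 2 occurrences

"hot hot" (3 vs 2)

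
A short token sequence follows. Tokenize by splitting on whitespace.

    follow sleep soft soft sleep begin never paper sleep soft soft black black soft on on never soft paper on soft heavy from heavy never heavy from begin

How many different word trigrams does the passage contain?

28 tokens → 26 trigram windows in total.
Repeated trigrams (each contributes count−1 duplicates):
  sleep soft soft: 2
1 duplicate windows → 26 − 1 = 25 distinct.

25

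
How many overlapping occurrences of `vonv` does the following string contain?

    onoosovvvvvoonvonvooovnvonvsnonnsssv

Sliding a length-4 window over the 36 characters (33 positions):
  position 15–18: vonv
  position 24–27: vonv

2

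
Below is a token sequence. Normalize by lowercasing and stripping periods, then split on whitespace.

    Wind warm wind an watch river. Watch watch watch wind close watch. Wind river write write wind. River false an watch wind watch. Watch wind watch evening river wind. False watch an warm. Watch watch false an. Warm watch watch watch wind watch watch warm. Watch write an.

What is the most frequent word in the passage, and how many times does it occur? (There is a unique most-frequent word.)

Unigram frequencies (highest first):
  watch: 18
  wind: 9
  an: 5
  warm: 4
  river: 4
  write: 3
  … (3 more, each ≤ 3)

"watch", 18 times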